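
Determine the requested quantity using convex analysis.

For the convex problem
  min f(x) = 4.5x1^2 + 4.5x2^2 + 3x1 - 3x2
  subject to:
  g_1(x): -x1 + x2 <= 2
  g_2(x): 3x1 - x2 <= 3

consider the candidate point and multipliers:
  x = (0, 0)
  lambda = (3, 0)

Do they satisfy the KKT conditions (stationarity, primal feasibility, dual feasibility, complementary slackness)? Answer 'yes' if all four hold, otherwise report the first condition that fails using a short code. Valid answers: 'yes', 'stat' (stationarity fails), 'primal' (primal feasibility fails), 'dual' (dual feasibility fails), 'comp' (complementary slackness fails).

Gradient of f: grad f(x) = Q x + c = (3, -3)
Constraint values g_i(x) = a_i^T x - b_i:
  g_1((0, 0)) = -2
  g_2((0, 0)) = -3
Stationarity residual: grad f(x) + sum_i lambda_i a_i = (0, 0)
  -> stationarity OK
Primal feasibility (all g_i <= 0): OK
Dual feasibility (all lambda_i >= 0): OK
Complementary slackness (lambda_i * g_i(x) = 0 for all i): FAILS

Verdict: the first failing condition is complementary_slackness -> comp.

comp


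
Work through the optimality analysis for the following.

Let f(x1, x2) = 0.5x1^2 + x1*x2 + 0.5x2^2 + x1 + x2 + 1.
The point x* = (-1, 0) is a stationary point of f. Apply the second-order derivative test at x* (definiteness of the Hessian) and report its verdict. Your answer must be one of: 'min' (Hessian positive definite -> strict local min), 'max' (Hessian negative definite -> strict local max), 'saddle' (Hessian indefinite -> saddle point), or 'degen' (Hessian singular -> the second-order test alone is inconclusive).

Compute the Hessian H = grad^2 f:
  H = [[1, 1], [1, 1]]
Verify stationarity: grad f(x*) = H x* + g = (0, 0).
Eigenvalues of H: 0, 2.
H has a zero eigenvalue (singular; positive semidefinite but not definite), so H is neither positive definite, negative definite, nor indefinite. The second-order test alone is inconclusive -> degen.
(Indeed, f is constant along the null direction of H through x*, so x* is not a strict local extremum.)

degen


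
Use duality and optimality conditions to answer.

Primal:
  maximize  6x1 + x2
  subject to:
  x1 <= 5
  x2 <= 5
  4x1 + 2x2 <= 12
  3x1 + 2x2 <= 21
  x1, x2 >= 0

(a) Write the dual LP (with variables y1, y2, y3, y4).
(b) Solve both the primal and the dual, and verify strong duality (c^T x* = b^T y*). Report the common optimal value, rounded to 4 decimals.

The standard primal-dual pair for 'max c^T x s.t. A x <= b, x >= 0' is:
  Dual:  min b^T y  s.t.  A^T y >= c,  y >= 0.

So the dual LP is:
  minimize  5y1 + 5y2 + 12y3 + 21y4
  subject to:
    y1 + 4y3 + 3y4 >= 6
    y2 + 2y3 + 2y4 >= 1
    y1, y2, y3, y4 >= 0

Solving the primal: x* = (3, 0).
  primal value c^T x* = 18.
Solving the dual: y* = (0, 0, 1.5, 0).
  dual value b^T y* = 18.
Strong duality: c^T x* = b^T y*. Confirmed.

18


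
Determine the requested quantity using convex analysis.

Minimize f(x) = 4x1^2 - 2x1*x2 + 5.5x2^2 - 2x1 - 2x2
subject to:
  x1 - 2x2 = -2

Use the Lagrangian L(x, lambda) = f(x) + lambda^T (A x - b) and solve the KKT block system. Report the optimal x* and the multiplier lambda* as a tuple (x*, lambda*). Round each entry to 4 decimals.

Form the Lagrangian:
  L(x, lambda) = (1/2) x^T Q x + c^T x + lambda^T (A x - b)
Stationarity (grad_x L = 0): Q x + c + A^T lambda = 0.
Primal feasibility: A x = b.

This gives the KKT block system:
  [ Q   A^T ] [ x     ]   [-c ]
  [ A    0  ] [ lambda ] = [ b ]

Solving the linear system:
  x*      = (-0.0571, 0.9714)
  lambda* = (4.4)
  f(x*)   = 3.4857

x* = (-0.0571, 0.9714), lambda* = (4.4)


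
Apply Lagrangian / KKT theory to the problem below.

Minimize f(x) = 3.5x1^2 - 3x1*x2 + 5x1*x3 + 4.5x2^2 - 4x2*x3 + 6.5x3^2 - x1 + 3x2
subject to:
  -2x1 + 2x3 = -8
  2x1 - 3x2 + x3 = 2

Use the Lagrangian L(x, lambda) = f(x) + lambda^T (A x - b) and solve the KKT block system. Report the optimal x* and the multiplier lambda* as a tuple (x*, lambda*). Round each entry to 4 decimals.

Form the Lagrangian:
  L(x, lambda) = (1/2) x^T Q x + c^T x + lambda^T (A x - b)
Stationarity (grad_x L = 0): Q x + c + A^T lambda = 0.
Primal feasibility: A x = b.

This gives the KKT block system:
  [ Q   A^T ] [ x     ]   [-c ]
  [ A    0  ] [ lambda ] = [ b ]

Solving the linear system:
  x*      = (2.32, 0.32, -1.68)
  lambda* = (4.82, 1.88)
  f(x*)   = 16.72

x* = (2.32, 0.32, -1.68), lambda* = (4.82, 1.88)


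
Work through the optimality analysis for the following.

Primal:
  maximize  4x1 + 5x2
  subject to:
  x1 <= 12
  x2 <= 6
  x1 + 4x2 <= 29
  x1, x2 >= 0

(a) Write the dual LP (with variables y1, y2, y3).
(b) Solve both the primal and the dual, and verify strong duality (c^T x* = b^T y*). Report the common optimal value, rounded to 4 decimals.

The standard primal-dual pair for 'max c^T x s.t. A x <= b, x >= 0' is:
  Dual:  min b^T y  s.t.  A^T y >= c,  y >= 0.

So the dual LP is:
  minimize  12y1 + 6y2 + 29y3
  subject to:
    y1 + y3 >= 4
    y2 + 4y3 >= 5
    y1, y2, y3 >= 0

Solving the primal: x* = (12, 4.25).
  primal value c^T x* = 69.25.
Solving the dual: y* = (2.75, 0, 1.25).
  dual value b^T y* = 69.25.
Strong duality: c^T x* = b^T y*. Confirmed.

69.25


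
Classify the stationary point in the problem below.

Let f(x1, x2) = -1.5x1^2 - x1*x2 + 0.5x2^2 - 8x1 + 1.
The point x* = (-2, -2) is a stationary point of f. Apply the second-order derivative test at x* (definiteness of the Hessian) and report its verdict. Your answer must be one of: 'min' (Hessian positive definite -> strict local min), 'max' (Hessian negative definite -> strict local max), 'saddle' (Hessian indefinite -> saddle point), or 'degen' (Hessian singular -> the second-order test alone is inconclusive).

Compute the Hessian H = grad^2 f:
  H = [[-3, -1], [-1, 1]]
Verify stationarity: grad f(x*) = H x* + g = (0, 0).
Eigenvalues of H: -3.2361, 1.2361.
Eigenvalues have mixed signs, so H is indefinite -> x* is a saddle point.

saddle


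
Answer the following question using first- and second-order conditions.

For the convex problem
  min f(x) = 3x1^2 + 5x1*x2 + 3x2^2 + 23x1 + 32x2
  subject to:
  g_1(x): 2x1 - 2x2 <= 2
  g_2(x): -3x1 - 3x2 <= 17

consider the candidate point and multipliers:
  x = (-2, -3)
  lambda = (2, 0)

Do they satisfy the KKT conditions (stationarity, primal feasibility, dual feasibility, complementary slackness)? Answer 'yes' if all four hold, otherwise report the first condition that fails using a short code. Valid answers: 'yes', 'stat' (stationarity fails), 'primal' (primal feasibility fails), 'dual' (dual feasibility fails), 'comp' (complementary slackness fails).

Gradient of f: grad f(x) = Q x + c = (-4, 4)
Constraint values g_i(x) = a_i^T x - b_i:
  g_1((-2, -3)) = 0
  g_2((-2, -3)) = -2
Stationarity residual: grad f(x) + sum_i lambda_i a_i = (0, 0)
  -> stationarity OK
Primal feasibility (all g_i <= 0): OK
Dual feasibility (all lambda_i >= 0): OK
Complementary slackness (lambda_i * g_i(x) = 0 for all i): OK

Verdict: yes, KKT holds.

yes


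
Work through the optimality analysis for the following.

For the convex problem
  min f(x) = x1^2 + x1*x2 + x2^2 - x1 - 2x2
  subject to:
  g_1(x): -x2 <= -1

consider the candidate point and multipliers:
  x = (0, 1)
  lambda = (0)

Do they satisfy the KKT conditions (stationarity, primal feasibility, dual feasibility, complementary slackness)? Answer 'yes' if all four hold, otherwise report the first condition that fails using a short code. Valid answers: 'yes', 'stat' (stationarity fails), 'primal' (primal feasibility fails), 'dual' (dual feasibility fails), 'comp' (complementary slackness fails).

Gradient of f: grad f(x) = Q x + c = (0, 0)
Constraint values g_i(x) = a_i^T x - b_i:
  g_1((0, 1)) = 0
Stationarity residual: grad f(x) + sum_i lambda_i a_i = (0, 0)
  -> stationarity OK
Primal feasibility (all g_i <= 0): OK
Dual feasibility (all lambda_i >= 0): OK
Complementary slackness (lambda_i * g_i(x) = 0 for all i): OK

Verdict: yes, KKT holds.

yes


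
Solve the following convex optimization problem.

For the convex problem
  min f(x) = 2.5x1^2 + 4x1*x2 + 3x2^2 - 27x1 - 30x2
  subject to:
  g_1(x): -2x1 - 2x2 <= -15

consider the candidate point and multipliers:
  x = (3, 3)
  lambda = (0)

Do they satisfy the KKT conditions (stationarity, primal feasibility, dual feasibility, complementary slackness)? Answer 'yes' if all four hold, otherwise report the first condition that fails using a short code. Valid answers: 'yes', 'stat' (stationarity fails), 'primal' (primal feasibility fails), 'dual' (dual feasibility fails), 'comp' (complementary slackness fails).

Gradient of f: grad f(x) = Q x + c = (0, 0)
Constraint values g_i(x) = a_i^T x - b_i:
  g_1((3, 3)) = 3
Stationarity residual: grad f(x) + sum_i lambda_i a_i = (0, 0)
  -> stationarity OK
Primal feasibility (all g_i <= 0): FAILS
Dual feasibility (all lambda_i >= 0): OK
Complementary slackness (lambda_i * g_i(x) = 0 for all i): OK

Verdict: the first failing condition is primal_feasibility -> primal.

primal


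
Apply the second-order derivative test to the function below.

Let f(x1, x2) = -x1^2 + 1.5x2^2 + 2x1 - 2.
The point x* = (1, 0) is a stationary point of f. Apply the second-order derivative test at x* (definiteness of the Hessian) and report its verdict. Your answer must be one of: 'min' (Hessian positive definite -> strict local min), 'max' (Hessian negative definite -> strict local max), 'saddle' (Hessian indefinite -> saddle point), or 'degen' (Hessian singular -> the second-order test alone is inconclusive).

Compute the Hessian H = grad^2 f:
  H = [[-2, 0], [0, 3]]
Verify stationarity: grad f(x*) = H x* + g = (0, 0).
Eigenvalues of H: -2, 3.
Eigenvalues have mixed signs, so H is indefinite -> x* is a saddle point.

saddle


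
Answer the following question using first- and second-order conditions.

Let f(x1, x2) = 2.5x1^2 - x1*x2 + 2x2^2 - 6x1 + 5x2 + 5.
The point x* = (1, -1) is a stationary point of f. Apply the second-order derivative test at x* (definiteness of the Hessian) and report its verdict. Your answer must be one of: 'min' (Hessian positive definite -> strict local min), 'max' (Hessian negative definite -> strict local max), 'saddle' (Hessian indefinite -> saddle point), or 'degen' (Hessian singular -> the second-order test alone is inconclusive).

Compute the Hessian H = grad^2 f:
  H = [[5, -1], [-1, 4]]
Verify stationarity: grad f(x*) = H x* + g = (0, 0).
Eigenvalues of H: 3.382, 5.618.
Both eigenvalues > 0, so H is positive definite -> x* is a strict local min.

min


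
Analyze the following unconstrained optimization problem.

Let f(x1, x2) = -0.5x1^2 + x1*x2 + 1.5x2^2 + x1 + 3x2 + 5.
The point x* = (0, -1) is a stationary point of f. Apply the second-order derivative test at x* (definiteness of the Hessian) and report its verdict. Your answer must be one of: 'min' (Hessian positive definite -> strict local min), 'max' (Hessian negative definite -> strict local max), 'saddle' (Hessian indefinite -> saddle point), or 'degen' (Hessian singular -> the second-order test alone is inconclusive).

Compute the Hessian H = grad^2 f:
  H = [[-1, 1], [1, 3]]
Verify stationarity: grad f(x*) = H x* + g = (0, 0).
Eigenvalues of H: -1.2361, 3.2361.
Eigenvalues have mixed signs, so H is indefinite -> x* is a saddle point.

saddle


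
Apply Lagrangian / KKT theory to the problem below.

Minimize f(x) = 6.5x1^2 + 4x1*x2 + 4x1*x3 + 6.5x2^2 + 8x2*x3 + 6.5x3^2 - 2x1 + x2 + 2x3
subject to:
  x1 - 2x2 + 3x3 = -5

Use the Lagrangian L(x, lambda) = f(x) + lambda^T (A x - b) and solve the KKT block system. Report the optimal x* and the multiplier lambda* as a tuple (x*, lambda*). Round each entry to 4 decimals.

Form the Lagrangian:
  L(x, lambda) = (1/2) x^T Q x + c^T x + lambda^T (A x - b)
Stationarity (grad_x L = 0): Q x + c + A^T lambda = 0.
Primal feasibility: A x = b.

This gives the KKT block system:
  [ Q   A^T ] [ x     ]   [-c ]
  [ A    0  ] [ lambda ] = [ b ]

Solving the linear system:
  x*      = (0.0981, 0.8605, -1.1257)
  lambda* = (1.7862)
  f(x*)   = 3.6719

x* = (0.0981, 0.8605, -1.1257), lambda* = (1.7862)


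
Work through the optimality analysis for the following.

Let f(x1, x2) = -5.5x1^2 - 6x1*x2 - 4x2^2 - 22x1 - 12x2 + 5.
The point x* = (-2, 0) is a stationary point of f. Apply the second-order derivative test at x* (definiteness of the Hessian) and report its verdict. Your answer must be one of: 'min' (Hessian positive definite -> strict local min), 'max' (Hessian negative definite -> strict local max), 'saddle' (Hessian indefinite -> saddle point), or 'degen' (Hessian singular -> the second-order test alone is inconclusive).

Compute the Hessian H = grad^2 f:
  H = [[-11, -6], [-6, -8]]
Verify stationarity: grad f(x*) = H x* + g = (0, 0).
Eigenvalues of H: -15.6847, -3.3153.
Both eigenvalues < 0, so H is negative definite -> x* is a strict local max.

max


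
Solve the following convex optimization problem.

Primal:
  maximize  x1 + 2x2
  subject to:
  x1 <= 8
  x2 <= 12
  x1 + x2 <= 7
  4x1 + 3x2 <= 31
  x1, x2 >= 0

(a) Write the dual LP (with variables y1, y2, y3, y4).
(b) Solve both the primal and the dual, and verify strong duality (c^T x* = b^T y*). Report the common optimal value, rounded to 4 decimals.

The standard primal-dual pair for 'max c^T x s.t. A x <= b, x >= 0' is:
  Dual:  min b^T y  s.t.  A^T y >= c,  y >= 0.

So the dual LP is:
  minimize  8y1 + 12y2 + 7y3 + 31y4
  subject to:
    y1 + y3 + 4y4 >= 1
    y2 + y3 + 3y4 >= 2
    y1, y2, y3, y4 >= 0

Solving the primal: x* = (0, 7).
  primal value c^T x* = 14.
Solving the dual: y* = (0, 0, 2, 0).
  dual value b^T y* = 14.
Strong duality: c^T x* = b^T y*. Confirmed.

14


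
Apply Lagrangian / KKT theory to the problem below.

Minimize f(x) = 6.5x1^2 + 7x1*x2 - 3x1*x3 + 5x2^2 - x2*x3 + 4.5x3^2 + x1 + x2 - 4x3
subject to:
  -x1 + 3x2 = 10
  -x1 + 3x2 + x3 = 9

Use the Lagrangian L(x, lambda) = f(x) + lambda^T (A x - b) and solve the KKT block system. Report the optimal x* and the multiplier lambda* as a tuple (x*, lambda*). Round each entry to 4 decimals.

Form the Lagrangian:
  L(x, lambda) = (1/2) x^T Q x + c^T x + lambda^T (A x - b)
Stationarity (grad_x L = 0): Q x + c + A^T lambda = 0.
Primal feasibility: A x = b.

This gives the KKT block system:
  [ Q   A^T ] [ x     ]   [-c ]
  [ A    0  ] [ lambda ] = [ b ]

Solving the linear system:
  x*      = (-2.0828, 2.6391, -1)
  lambda* = (-13.9941, 9.3905)
  f(x*)   = 29.9911

x* = (-2.0828, 2.6391, -1), lambda* = (-13.9941, 9.3905)


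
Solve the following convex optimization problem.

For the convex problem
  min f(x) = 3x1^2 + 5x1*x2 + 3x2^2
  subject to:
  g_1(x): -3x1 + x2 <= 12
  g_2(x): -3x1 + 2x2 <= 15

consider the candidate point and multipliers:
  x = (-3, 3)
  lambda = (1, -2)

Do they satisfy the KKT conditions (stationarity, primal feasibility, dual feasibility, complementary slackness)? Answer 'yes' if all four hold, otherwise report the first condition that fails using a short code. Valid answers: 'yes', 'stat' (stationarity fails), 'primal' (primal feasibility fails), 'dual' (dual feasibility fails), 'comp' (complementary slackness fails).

Gradient of f: grad f(x) = Q x + c = (-3, 3)
Constraint values g_i(x) = a_i^T x - b_i:
  g_1((-3, 3)) = 0
  g_2((-3, 3)) = 0
Stationarity residual: grad f(x) + sum_i lambda_i a_i = (0, 0)
  -> stationarity OK
Primal feasibility (all g_i <= 0): OK
Dual feasibility (all lambda_i >= 0): FAILS
Complementary slackness (lambda_i * g_i(x) = 0 for all i): OK

Verdict: the first failing condition is dual_feasibility -> dual.

dual


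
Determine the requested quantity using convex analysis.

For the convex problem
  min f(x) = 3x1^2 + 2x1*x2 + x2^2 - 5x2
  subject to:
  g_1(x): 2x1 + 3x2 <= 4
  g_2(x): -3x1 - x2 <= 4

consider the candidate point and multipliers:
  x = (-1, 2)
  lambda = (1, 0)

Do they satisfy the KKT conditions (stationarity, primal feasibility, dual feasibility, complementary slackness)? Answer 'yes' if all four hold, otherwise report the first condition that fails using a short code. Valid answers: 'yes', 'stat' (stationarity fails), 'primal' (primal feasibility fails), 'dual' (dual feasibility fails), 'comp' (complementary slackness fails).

Gradient of f: grad f(x) = Q x + c = (-2, -3)
Constraint values g_i(x) = a_i^T x - b_i:
  g_1((-1, 2)) = 0
  g_2((-1, 2)) = -3
Stationarity residual: grad f(x) + sum_i lambda_i a_i = (0, 0)
  -> stationarity OK
Primal feasibility (all g_i <= 0): OK
Dual feasibility (all lambda_i >= 0): OK
Complementary slackness (lambda_i * g_i(x) = 0 for all i): OK

Verdict: yes, KKT holds.

yes


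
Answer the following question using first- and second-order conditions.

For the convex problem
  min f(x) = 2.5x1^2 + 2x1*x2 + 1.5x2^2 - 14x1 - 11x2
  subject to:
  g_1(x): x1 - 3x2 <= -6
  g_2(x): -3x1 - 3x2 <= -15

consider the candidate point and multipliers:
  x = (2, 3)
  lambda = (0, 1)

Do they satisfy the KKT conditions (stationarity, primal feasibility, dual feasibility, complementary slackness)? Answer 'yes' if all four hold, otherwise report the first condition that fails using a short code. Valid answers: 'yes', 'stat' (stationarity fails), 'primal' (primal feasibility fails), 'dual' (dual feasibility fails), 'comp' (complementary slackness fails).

Gradient of f: grad f(x) = Q x + c = (2, 2)
Constraint values g_i(x) = a_i^T x - b_i:
  g_1((2, 3)) = -1
  g_2((2, 3)) = 0
Stationarity residual: grad f(x) + sum_i lambda_i a_i = (-1, -1)
  -> stationarity FAILS
Primal feasibility (all g_i <= 0): OK
Dual feasibility (all lambda_i >= 0): OK
Complementary slackness (lambda_i * g_i(x) = 0 for all i): OK

Verdict: the first failing condition is stationarity -> stat.

stat


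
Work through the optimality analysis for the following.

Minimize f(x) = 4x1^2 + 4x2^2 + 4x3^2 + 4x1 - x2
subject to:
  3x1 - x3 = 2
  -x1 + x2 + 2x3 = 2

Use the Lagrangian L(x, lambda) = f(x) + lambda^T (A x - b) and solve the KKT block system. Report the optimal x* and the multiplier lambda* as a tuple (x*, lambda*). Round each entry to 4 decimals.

Form the Lagrangian:
  L(x, lambda) = (1/2) x^T Q x + c^T x + lambda^T (A x - b)
Stationarity (grad_x L = 0): Q x + c + A^T lambda = 0.
Primal feasibility: A x = b.

This gives the KKT block system:
  [ Q   A^T ] [ x     ]   [-c ]
  [ A    0  ] [ lambda ] = [ b ]

Solving the linear system:
  x*      = (0.9964, 1.0179, 0.9893)
  lambda* = (-6.3714, -7.1429)
  f(x*)   = 14.9982

x* = (0.9964, 1.0179, 0.9893), lambda* = (-6.3714, -7.1429)


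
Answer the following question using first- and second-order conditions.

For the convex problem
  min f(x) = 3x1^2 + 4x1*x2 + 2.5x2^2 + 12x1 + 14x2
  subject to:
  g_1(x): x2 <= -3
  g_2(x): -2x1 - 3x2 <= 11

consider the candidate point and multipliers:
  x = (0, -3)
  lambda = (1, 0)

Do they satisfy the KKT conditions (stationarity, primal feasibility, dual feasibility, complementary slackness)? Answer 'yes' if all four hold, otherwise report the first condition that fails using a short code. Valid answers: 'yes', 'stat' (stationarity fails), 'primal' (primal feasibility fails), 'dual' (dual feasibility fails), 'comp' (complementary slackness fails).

Gradient of f: grad f(x) = Q x + c = (0, -1)
Constraint values g_i(x) = a_i^T x - b_i:
  g_1((0, -3)) = 0
  g_2((0, -3)) = -2
Stationarity residual: grad f(x) + sum_i lambda_i a_i = (0, 0)
  -> stationarity OK
Primal feasibility (all g_i <= 0): OK
Dual feasibility (all lambda_i >= 0): OK
Complementary slackness (lambda_i * g_i(x) = 0 for all i): OK

Verdict: yes, KKT holds.

yes


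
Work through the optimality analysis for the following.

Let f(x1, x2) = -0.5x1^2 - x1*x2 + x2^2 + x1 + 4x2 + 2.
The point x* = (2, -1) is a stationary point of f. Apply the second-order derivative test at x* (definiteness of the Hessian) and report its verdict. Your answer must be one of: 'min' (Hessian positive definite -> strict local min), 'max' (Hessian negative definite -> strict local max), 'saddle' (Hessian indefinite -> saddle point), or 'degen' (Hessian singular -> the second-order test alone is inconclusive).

Compute the Hessian H = grad^2 f:
  H = [[-1, -1], [-1, 2]]
Verify stationarity: grad f(x*) = H x* + g = (0, 0).
Eigenvalues of H: -1.3028, 2.3028.
Eigenvalues have mixed signs, so H is indefinite -> x* is a saddle point.

saddle


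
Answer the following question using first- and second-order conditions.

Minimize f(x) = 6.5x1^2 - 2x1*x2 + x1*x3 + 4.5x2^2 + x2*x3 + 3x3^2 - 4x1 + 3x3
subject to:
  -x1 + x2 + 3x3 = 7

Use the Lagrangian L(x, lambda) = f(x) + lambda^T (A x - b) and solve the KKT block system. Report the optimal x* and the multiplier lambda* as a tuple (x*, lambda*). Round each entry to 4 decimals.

Form the Lagrangian:
  L(x, lambda) = (1/2) x^T Q x + c^T x + lambda^T (A x - b)
Stationarity (grad_x L = 0): Q x + c + A^T lambda = 0.
Primal feasibility: A x = b.

This gives the KKT block system:
  [ Q   A^T ] [ x     ]   [-c ]
  [ A    0  ] [ lambda ] = [ b ]

Solving the linear system:
  x*      = (-0.2224, 0.3045, 2.1577)
  lambda* = (-5.3428)
  f(x*)   = 22.381

x* = (-0.2224, 0.3045, 2.1577), lambda* = (-5.3428)


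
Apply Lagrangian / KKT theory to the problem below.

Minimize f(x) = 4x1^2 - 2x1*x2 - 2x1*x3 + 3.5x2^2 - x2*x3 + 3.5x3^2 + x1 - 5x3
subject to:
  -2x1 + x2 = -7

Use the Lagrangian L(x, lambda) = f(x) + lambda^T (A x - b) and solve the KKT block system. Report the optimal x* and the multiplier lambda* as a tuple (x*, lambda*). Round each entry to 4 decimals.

Form the Lagrangian:
  L(x, lambda) = (1/2) x^T Q x + c^T x + lambda^T (A x - b)
Stationarity (grad_x L = 0): Q x + c + A^T lambda = 0.
Primal feasibility: A x = b.

This gives the KKT block system:
  [ Q   A^T ] [ x     ]   [-c ]
  [ A    0  ] [ lambda ] = [ b ]

Solving the linear system:
  x*      = (3.1833, -0.6333, 1.5333)
  lambda* = (12.3333)
  f(x*)   = 40.925

x* = (3.1833, -0.6333, 1.5333), lambda* = (12.3333)


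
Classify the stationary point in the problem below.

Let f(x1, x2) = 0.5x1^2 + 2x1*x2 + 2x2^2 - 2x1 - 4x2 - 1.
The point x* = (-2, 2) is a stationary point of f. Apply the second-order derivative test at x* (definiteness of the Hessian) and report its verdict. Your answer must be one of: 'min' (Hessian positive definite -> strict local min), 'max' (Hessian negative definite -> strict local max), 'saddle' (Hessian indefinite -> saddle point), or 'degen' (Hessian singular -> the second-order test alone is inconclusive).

Compute the Hessian H = grad^2 f:
  H = [[1, 2], [2, 4]]
Verify stationarity: grad f(x*) = H x* + g = (0, 0).
Eigenvalues of H: 0, 5.
H has a zero eigenvalue (singular; positive semidefinite but not definite), so H is neither positive definite, negative definite, nor indefinite. The second-order test alone is inconclusive -> degen.
(Indeed, f is constant along the null direction of H through x*, so x* is not a strict local extremum.)

degen


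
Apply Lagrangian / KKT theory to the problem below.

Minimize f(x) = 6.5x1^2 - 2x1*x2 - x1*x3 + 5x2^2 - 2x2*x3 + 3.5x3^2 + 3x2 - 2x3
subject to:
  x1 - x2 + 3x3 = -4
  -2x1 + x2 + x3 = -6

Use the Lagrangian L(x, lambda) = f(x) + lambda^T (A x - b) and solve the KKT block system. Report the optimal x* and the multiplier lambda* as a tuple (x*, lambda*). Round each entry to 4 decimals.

Form the Lagrangian:
  L(x, lambda) = (1/2) x^T Q x + c^T x + lambda^T (A x - b)
Stationarity (grad_x L = 0): Q x + c + A^T lambda = 0.
Primal feasibility: A x = b.

This gives the KKT block system:
  [ Q   A^T ] [ x     ]   [-c ]
  [ A    0  ] [ lambda ] = [ b ]

Solving the linear system:
  x*      = (1.1741, -1.4452, -2.2065)
  lambda* = (1.5853, 10.9731)
  f(x*)   = 36.1284

x* = (1.1741, -1.4452, -2.2065), lambda* = (1.5853, 10.9731)


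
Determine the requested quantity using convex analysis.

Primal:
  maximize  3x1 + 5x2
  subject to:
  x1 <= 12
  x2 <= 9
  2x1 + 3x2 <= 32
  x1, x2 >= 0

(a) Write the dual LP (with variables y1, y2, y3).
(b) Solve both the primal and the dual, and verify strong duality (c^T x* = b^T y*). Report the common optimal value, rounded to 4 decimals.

The standard primal-dual pair for 'max c^T x s.t. A x <= b, x >= 0' is:
  Dual:  min b^T y  s.t.  A^T y >= c,  y >= 0.

So the dual LP is:
  minimize  12y1 + 9y2 + 32y3
  subject to:
    y1 + 2y3 >= 3
    y2 + 3y3 >= 5
    y1, y2, y3 >= 0

Solving the primal: x* = (2.5, 9).
  primal value c^T x* = 52.5.
Solving the dual: y* = (0, 0.5, 1.5).
  dual value b^T y* = 52.5.
Strong duality: c^T x* = b^T y*. Confirmed.

52.5


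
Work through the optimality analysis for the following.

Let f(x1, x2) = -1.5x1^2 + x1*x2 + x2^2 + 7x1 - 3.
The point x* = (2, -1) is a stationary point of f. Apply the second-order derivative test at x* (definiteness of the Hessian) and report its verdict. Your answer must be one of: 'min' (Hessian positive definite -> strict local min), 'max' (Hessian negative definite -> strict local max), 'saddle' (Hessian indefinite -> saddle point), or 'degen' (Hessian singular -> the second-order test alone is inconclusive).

Compute the Hessian H = grad^2 f:
  H = [[-3, 1], [1, 2]]
Verify stationarity: grad f(x*) = H x* + g = (0, 0).
Eigenvalues of H: -3.1926, 2.1926.
Eigenvalues have mixed signs, so H is indefinite -> x* is a saddle point.

saddle


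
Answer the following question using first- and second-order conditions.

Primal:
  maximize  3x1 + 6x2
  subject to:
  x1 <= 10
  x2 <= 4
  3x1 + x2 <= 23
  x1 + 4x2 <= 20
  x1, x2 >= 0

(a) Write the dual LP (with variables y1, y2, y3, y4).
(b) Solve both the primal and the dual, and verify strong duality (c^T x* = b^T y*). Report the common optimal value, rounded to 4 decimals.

The standard primal-dual pair for 'max c^T x s.t. A x <= b, x >= 0' is:
  Dual:  min b^T y  s.t.  A^T y >= c,  y >= 0.

So the dual LP is:
  minimize  10y1 + 4y2 + 23y3 + 20y4
  subject to:
    y1 + 3y3 + y4 >= 3
    y2 + y3 + 4y4 >= 6
    y1, y2, y3, y4 >= 0

Solving the primal: x* = (6.5455, 3.3636).
  primal value c^T x* = 39.8182.
Solving the dual: y* = (0, 0, 0.5455, 1.3636).
  dual value b^T y* = 39.8182.
Strong duality: c^T x* = b^T y*. Confirmed.

39.8182


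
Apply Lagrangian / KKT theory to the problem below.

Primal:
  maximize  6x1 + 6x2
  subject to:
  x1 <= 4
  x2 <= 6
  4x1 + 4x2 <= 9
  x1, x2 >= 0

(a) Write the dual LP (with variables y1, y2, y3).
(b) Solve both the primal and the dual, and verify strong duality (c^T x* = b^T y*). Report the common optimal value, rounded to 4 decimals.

The standard primal-dual pair for 'max c^T x s.t. A x <= b, x >= 0' is:
  Dual:  min b^T y  s.t.  A^T y >= c,  y >= 0.

So the dual LP is:
  minimize  4y1 + 6y2 + 9y3
  subject to:
    y1 + 4y3 >= 6
    y2 + 4y3 >= 6
    y1, y2, y3 >= 0

Solving the primal: x* = (2.25, 0).
  primal value c^T x* = 13.5.
Solving the dual: y* = (0, 0, 1.5).
  dual value b^T y* = 13.5.
Strong duality: c^T x* = b^T y*. Confirmed.

13.5


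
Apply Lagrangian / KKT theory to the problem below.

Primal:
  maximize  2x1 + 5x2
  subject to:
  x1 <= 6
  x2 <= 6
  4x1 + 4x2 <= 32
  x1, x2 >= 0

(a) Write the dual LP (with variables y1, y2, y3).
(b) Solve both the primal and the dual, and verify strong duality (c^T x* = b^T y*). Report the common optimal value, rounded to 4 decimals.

The standard primal-dual pair for 'max c^T x s.t. A x <= b, x >= 0' is:
  Dual:  min b^T y  s.t.  A^T y >= c,  y >= 0.

So the dual LP is:
  minimize  6y1 + 6y2 + 32y3
  subject to:
    y1 + 4y3 >= 2
    y2 + 4y3 >= 5
    y1, y2, y3 >= 0

Solving the primal: x* = (2, 6).
  primal value c^T x* = 34.
Solving the dual: y* = (0, 3, 0.5).
  dual value b^T y* = 34.
Strong duality: c^T x* = b^T y*. Confirmed.

34


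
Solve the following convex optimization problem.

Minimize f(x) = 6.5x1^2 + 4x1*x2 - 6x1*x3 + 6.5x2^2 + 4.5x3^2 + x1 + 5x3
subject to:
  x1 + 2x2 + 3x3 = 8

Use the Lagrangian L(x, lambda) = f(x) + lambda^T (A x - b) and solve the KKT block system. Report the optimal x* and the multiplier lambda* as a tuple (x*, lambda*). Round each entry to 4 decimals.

Form the Lagrangian:
  L(x, lambda) = (1/2) x^T Q x + c^T x + lambda^T (A x - b)
Stationarity (grad_x L = 0): Q x + c + A^T lambda = 0.
Primal feasibility: A x = b.

This gives the KKT block system:
  [ Q   A^T ] [ x     ]   [-c ]
  [ A    0  ] [ lambda ] = [ b ]

Solving the linear system:
  x*      = (1.0971, 0.4919, 1.973)
  lambda* = (-5.3916)
  f(x*)   = 27.0475

x* = (1.0971, 0.4919, 1.973), lambda* = (-5.3916)


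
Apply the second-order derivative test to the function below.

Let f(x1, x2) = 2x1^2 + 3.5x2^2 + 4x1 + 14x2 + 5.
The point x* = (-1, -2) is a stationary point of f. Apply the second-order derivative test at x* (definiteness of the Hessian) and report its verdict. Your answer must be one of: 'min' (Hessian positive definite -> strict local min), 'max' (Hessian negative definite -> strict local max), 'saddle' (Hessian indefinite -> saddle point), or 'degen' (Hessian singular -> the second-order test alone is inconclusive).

Compute the Hessian H = grad^2 f:
  H = [[4, 0], [0, 7]]
Verify stationarity: grad f(x*) = H x* + g = (0, 0).
Eigenvalues of H: 4, 7.
Both eigenvalues > 0, so H is positive definite -> x* is a strict local min.

min


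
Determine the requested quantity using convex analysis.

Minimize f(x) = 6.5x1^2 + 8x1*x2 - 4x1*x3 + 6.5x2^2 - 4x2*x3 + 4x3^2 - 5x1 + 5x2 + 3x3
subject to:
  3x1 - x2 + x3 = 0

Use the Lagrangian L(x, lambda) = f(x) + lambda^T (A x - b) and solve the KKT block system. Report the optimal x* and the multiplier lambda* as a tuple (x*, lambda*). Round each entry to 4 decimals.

Form the Lagrangian:
  L(x, lambda) = (1/2) x^T Q x + c^T x + lambda^T (A x - b)
Stationarity (grad_x L = 0): Q x + c + A^T lambda = 0.
Primal feasibility: A x = b.

This gives the KKT block system:
  [ Q   A^T ] [ x     ]   [-c ]
  [ A    0  ] [ lambda ] = [ b ]

Solving the linear system:
  x*      = (0.0872, -0.5617, -0.8234)
  lambda* = (1.6888)
  f(x*)   = -2.8574

x* = (0.0872, -0.5617, -0.8234), lambda* = (1.6888)


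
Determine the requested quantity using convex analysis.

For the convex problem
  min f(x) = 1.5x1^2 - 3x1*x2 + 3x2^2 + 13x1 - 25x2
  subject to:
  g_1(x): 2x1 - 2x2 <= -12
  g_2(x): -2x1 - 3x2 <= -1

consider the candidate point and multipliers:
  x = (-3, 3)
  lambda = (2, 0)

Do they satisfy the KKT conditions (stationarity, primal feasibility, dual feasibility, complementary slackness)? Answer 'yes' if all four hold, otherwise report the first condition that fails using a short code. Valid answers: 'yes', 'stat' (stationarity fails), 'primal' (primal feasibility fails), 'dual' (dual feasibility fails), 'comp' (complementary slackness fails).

Gradient of f: grad f(x) = Q x + c = (-5, 2)
Constraint values g_i(x) = a_i^T x - b_i:
  g_1((-3, 3)) = 0
  g_2((-3, 3)) = -2
Stationarity residual: grad f(x) + sum_i lambda_i a_i = (-1, -2)
  -> stationarity FAILS
Primal feasibility (all g_i <= 0): OK
Dual feasibility (all lambda_i >= 0): OK
Complementary slackness (lambda_i * g_i(x) = 0 for all i): OK

Verdict: the first failing condition is stationarity -> stat.

stat


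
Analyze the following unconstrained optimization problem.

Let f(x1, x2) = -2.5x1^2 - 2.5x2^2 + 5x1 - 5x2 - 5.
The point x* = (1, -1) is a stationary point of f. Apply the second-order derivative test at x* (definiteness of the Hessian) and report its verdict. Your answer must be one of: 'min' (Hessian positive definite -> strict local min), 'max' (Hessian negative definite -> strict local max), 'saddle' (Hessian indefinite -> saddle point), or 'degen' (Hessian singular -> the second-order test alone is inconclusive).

Compute the Hessian H = grad^2 f:
  H = [[-5, 0], [0, -5]]
Verify stationarity: grad f(x*) = H x* + g = (0, 0).
Eigenvalues of H: -5, -5.
Both eigenvalues < 0, so H is negative definite -> x* is a strict local max.

max


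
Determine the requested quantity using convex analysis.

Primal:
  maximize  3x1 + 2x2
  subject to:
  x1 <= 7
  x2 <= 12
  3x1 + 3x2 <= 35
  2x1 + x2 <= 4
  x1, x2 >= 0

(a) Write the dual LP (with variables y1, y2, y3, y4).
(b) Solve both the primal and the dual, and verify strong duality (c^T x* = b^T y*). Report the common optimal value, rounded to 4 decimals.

The standard primal-dual pair for 'max c^T x s.t. A x <= b, x >= 0' is:
  Dual:  min b^T y  s.t.  A^T y >= c,  y >= 0.

So the dual LP is:
  minimize  7y1 + 12y2 + 35y3 + 4y4
  subject to:
    y1 + 3y3 + 2y4 >= 3
    y2 + 3y3 + y4 >= 2
    y1, y2, y3, y4 >= 0

Solving the primal: x* = (0, 4).
  primal value c^T x* = 8.
Solving the dual: y* = (0, 0, 0, 2).
  dual value b^T y* = 8.
Strong duality: c^T x* = b^T y*. Confirmed.

8


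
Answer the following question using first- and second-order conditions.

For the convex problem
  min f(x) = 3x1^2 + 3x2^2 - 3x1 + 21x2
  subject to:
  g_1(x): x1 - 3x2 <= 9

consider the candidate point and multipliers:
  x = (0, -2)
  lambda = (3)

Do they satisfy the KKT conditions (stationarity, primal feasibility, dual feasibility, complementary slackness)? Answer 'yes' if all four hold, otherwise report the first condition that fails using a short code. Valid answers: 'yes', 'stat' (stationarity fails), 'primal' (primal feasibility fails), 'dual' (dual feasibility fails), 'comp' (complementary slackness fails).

Gradient of f: grad f(x) = Q x + c = (-3, 9)
Constraint values g_i(x) = a_i^T x - b_i:
  g_1((0, -2)) = -3
Stationarity residual: grad f(x) + sum_i lambda_i a_i = (0, 0)
  -> stationarity OK
Primal feasibility (all g_i <= 0): OK
Dual feasibility (all lambda_i >= 0): OK
Complementary slackness (lambda_i * g_i(x) = 0 for all i): FAILS

Verdict: the first failing condition is complementary_slackness -> comp.

comp


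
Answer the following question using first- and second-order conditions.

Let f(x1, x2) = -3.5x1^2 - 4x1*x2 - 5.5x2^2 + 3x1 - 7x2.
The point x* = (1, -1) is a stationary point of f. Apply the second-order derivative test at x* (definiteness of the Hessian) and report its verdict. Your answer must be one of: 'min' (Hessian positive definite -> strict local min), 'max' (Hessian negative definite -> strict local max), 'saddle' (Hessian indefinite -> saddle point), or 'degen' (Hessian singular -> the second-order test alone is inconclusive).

Compute the Hessian H = grad^2 f:
  H = [[-7, -4], [-4, -11]]
Verify stationarity: grad f(x*) = H x* + g = (0, 0).
Eigenvalues of H: -13.4721, -4.5279.
Both eigenvalues < 0, so H is negative definite -> x* is a strict local max.

max


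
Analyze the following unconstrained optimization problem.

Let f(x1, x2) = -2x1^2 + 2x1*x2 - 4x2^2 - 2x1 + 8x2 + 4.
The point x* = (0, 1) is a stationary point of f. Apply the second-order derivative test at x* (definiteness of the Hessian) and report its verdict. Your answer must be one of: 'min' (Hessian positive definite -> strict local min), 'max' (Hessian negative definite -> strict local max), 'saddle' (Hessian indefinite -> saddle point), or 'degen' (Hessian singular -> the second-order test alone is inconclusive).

Compute the Hessian H = grad^2 f:
  H = [[-4, 2], [2, -8]]
Verify stationarity: grad f(x*) = H x* + g = (0, 0).
Eigenvalues of H: -8.8284, -3.1716.
Both eigenvalues < 0, so H is negative definite -> x* is a strict local max.

max


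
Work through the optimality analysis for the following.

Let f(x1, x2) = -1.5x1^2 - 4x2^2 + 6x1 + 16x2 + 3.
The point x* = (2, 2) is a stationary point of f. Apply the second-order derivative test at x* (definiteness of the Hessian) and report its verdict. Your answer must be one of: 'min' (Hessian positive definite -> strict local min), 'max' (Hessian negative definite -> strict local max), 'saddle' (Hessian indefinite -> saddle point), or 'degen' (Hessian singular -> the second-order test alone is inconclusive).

Compute the Hessian H = grad^2 f:
  H = [[-3, 0], [0, -8]]
Verify stationarity: grad f(x*) = H x* + g = (0, 0).
Eigenvalues of H: -8, -3.
Both eigenvalues < 0, so H is negative definite -> x* is a strict local max.

max


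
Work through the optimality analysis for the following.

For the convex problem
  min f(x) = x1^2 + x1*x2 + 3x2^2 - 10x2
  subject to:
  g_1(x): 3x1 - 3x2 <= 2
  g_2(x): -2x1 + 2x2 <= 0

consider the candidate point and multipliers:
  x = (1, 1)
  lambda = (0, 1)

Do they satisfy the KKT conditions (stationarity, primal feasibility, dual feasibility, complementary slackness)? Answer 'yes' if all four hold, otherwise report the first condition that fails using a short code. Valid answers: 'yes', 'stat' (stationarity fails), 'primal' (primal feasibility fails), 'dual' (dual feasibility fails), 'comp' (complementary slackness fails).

Gradient of f: grad f(x) = Q x + c = (3, -3)
Constraint values g_i(x) = a_i^T x - b_i:
  g_1((1, 1)) = -2
  g_2((1, 1)) = 0
Stationarity residual: grad f(x) + sum_i lambda_i a_i = (1, -1)
  -> stationarity FAILS
Primal feasibility (all g_i <= 0): OK
Dual feasibility (all lambda_i >= 0): OK
Complementary slackness (lambda_i * g_i(x) = 0 for all i): OK

Verdict: the first failing condition is stationarity -> stat.

stat


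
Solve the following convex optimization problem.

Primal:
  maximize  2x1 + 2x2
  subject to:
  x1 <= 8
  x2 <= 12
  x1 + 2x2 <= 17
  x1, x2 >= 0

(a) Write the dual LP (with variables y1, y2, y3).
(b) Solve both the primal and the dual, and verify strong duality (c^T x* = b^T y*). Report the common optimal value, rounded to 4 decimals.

The standard primal-dual pair for 'max c^T x s.t. A x <= b, x >= 0' is:
  Dual:  min b^T y  s.t.  A^T y >= c,  y >= 0.

So the dual LP is:
  minimize  8y1 + 12y2 + 17y3
  subject to:
    y1 + y3 >= 2
    y2 + 2y3 >= 2
    y1, y2, y3 >= 0

Solving the primal: x* = (8, 4.5).
  primal value c^T x* = 25.
Solving the dual: y* = (1, 0, 1).
  dual value b^T y* = 25.
Strong duality: c^T x* = b^T y*. Confirmed.

25


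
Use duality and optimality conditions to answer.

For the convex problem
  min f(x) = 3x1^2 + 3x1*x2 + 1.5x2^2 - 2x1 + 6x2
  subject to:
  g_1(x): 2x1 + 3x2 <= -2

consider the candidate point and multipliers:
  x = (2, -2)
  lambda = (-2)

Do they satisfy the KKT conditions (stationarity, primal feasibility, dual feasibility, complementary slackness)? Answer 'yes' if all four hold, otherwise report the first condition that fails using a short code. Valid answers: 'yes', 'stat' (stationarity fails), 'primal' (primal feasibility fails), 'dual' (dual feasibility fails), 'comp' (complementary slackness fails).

Gradient of f: grad f(x) = Q x + c = (4, 6)
Constraint values g_i(x) = a_i^T x - b_i:
  g_1((2, -2)) = 0
Stationarity residual: grad f(x) + sum_i lambda_i a_i = (0, 0)
  -> stationarity OK
Primal feasibility (all g_i <= 0): OK
Dual feasibility (all lambda_i >= 0): FAILS
Complementary slackness (lambda_i * g_i(x) = 0 for all i): OK

Verdict: the first failing condition is dual_feasibility -> dual.

dual


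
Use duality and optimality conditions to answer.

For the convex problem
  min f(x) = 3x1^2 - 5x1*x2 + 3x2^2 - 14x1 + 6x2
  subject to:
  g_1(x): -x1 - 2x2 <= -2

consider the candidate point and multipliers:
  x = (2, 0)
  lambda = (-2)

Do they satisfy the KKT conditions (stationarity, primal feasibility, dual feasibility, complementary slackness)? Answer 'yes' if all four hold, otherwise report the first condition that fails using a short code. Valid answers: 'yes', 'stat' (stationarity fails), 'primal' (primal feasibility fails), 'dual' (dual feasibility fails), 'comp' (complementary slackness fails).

Gradient of f: grad f(x) = Q x + c = (-2, -4)
Constraint values g_i(x) = a_i^T x - b_i:
  g_1((2, 0)) = 0
Stationarity residual: grad f(x) + sum_i lambda_i a_i = (0, 0)
  -> stationarity OK
Primal feasibility (all g_i <= 0): OK
Dual feasibility (all lambda_i >= 0): FAILS
Complementary slackness (lambda_i * g_i(x) = 0 for all i): OK

Verdict: the first failing condition is dual_feasibility -> dual.

dual


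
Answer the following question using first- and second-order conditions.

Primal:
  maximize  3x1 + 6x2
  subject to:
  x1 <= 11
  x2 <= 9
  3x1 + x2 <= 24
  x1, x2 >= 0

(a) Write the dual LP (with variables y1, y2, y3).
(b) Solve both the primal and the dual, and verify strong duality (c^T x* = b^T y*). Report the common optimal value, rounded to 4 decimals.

The standard primal-dual pair for 'max c^T x s.t. A x <= b, x >= 0' is:
  Dual:  min b^T y  s.t.  A^T y >= c,  y >= 0.

So the dual LP is:
  minimize  11y1 + 9y2 + 24y3
  subject to:
    y1 + 3y3 >= 3
    y2 + y3 >= 6
    y1, y2, y3 >= 0

Solving the primal: x* = (5, 9).
  primal value c^T x* = 69.
Solving the dual: y* = (0, 5, 1).
  dual value b^T y* = 69.
Strong duality: c^T x* = b^T y*. Confirmed.

69
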